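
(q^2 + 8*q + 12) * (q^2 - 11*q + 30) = q^4 - 3*q^3 - 46*q^2 + 108*q + 360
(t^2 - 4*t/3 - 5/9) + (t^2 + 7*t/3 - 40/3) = 2*t^2 + t - 125/9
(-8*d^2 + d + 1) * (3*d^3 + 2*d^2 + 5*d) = -24*d^5 - 13*d^4 - 35*d^3 + 7*d^2 + 5*d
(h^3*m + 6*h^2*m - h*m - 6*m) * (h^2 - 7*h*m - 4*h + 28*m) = h^5*m - 7*h^4*m^2 + 2*h^4*m - 14*h^3*m^2 - 25*h^3*m + 175*h^2*m^2 - 2*h^2*m + 14*h*m^2 + 24*h*m - 168*m^2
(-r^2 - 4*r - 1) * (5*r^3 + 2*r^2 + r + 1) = -5*r^5 - 22*r^4 - 14*r^3 - 7*r^2 - 5*r - 1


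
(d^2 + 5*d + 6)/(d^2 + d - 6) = (d + 2)/(d - 2)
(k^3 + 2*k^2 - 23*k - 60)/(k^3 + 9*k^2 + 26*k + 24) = (k - 5)/(k + 2)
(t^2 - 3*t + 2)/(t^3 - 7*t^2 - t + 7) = (t - 2)/(t^2 - 6*t - 7)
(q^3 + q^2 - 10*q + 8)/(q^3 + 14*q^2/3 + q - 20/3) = 3*(q - 2)/(3*q + 5)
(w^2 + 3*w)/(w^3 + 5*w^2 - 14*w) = (w + 3)/(w^2 + 5*w - 14)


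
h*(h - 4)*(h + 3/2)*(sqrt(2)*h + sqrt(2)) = sqrt(2)*h^4 - 3*sqrt(2)*h^3/2 - 17*sqrt(2)*h^2/2 - 6*sqrt(2)*h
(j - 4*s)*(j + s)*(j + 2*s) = j^3 - j^2*s - 10*j*s^2 - 8*s^3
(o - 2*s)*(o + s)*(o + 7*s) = o^3 + 6*o^2*s - 9*o*s^2 - 14*s^3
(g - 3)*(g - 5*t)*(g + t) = g^3 - 4*g^2*t - 3*g^2 - 5*g*t^2 + 12*g*t + 15*t^2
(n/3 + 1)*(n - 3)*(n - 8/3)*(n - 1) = n^4/3 - 11*n^3/9 - 19*n^2/9 + 11*n - 8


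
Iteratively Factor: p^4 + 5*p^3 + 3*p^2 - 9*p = (p - 1)*(p^3 + 6*p^2 + 9*p) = p*(p - 1)*(p^2 + 6*p + 9) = p*(p - 1)*(p + 3)*(p + 3)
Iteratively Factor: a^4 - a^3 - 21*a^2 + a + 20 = (a - 5)*(a^3 + 4*a^2 - a - 4) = (a - 5)*(a + 4)*(a^2 - 1) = (a - 5)*(a + 1)*(a + 4)*(a - 1)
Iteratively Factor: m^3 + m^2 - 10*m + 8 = (m + 4)*(m^2 - 3*m + 2) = (m - 2)*(m + 4)*(m - 1)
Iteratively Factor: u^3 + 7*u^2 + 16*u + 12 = (u + 2)*(u^2 + 5*u + 6) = (u + 2)*(u + 3)*(u + 2)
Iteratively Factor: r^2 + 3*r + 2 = (r + 1)*(r + 2)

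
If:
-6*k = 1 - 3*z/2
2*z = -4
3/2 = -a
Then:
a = -3/2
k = -2/3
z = -2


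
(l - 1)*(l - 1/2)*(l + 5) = l^3 + 7*l^2/2 - 7*l + 5/2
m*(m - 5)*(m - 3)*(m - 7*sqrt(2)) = m^4 - 7*sqrt(2)*m^3 - 8*m^3 + 15*m^2 + 56*sqrt(2)*m^2 - 105*sqrt(2)*m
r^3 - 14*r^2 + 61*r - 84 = (r - 7)*(r - 4)*(r - 3)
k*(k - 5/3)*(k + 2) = k^3 + k^2/3 - 10*k/3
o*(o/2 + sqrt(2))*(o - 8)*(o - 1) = o^4/2 - 9*o^3/2 + sqrt(2)*o^3 - 9*sqrt(2)*o^2 + 4*o^2 + 8*sqrt(2)*o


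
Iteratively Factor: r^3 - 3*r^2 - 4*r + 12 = (r - 2)*(r^2 - r - 6) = (r - 2)*(r + 2)*(r - 3)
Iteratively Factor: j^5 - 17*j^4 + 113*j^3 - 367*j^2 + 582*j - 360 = (j - 3)*(j^4 - 14*j^3 + 71*j^2 - 154*j + 120) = (j - 3)^2*(j^3 - 11*j^2 + 38*j - 40) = (j - 3)^2*(j - 2)*(j^2 - 9*j + 20) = (j - 4)*(j - 3)^2*(j - 2)*(j - 5)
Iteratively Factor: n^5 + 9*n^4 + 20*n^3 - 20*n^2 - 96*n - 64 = (n + 2)*(n^4 + 7*n^3 + 6*n^2 - 32*n - 32) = (n + 2)*(n + 4)*(n^3 + 3*n^2 - 6*n - 8) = (n - 2)*(n + 2)*(n + 4)*(n^2 + 5*n + 4) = (n - 2)*(n + 2)*(n + 4)^2*(n + 1)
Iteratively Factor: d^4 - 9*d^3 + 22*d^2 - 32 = (d - 2)*(d^3 - 7*d^2 + 8*d + 16) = (d - 2)*(d + 1)*(d^2 - 8*d + 16) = (d - 4)*(d - 2)*(d + 1)*(d - 4)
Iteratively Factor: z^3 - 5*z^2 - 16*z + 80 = (z - 4)*(z^2 - z - 20) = (z - 4)*(z + 4)*(z - 5)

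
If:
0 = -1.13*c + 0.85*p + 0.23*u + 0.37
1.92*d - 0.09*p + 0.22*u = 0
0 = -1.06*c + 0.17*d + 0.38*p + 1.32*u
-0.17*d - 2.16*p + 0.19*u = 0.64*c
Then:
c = 0.33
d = -0.04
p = -0.07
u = 0.29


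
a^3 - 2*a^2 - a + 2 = (a - 2)*(a - 1)*(a + 1)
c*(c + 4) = c^2 + 4*c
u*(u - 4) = u^2 - 4*u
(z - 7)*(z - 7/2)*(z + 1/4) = z^3 - 41*z^2/4 + 175*z/8 + 49/8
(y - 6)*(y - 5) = y^2 - 11*y + 30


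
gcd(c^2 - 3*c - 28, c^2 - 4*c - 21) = c - 7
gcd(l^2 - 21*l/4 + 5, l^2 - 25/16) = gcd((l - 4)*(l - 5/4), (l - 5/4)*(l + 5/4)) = l - 5/4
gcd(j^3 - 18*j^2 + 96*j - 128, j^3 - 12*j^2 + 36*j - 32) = j^2 - 10*j + 16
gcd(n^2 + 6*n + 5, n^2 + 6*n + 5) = n^2 + 6*n + 5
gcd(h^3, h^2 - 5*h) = h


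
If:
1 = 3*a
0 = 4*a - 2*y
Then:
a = 1/3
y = 2/3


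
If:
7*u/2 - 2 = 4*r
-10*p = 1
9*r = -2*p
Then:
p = -1/10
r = 1/45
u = 188/315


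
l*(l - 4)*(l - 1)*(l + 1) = l^4 - 4*l^3 - l^2 + 4*l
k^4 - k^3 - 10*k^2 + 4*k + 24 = (k - 3)*(k - 2)*(k + 2)^2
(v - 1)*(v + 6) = v^2 + 5*v - 6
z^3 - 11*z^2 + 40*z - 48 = (z - 4)^2*(z - 3)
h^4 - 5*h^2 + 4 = (h - 2)*(h - 1)*(h + 1)*(h + 2)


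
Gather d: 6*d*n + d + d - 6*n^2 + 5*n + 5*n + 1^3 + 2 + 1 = d*(6*n + 2) - 6*n^2 + 10*n + 4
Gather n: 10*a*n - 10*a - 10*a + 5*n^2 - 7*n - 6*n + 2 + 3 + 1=-20*a + 5*n^2 + n*(10*a - 13) + 6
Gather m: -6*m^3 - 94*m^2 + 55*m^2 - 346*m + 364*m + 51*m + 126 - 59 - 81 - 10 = -6*m^3 - 39*m^2 + 69*m - 24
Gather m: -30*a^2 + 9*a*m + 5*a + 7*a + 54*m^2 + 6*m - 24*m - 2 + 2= -30*a^2 + 12*a + 54*m^2 + m*(9*a - 18)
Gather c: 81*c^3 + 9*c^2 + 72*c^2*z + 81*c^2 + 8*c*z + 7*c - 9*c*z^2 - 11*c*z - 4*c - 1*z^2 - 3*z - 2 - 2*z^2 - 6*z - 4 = 81*c^3 + c^2*(72*z + 90) + c*(-9*z^2 - 3*z + 3) - 3*z^2 - 9*z - 6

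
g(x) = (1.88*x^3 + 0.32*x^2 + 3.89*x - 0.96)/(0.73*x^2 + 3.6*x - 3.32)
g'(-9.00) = -4.60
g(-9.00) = -58.97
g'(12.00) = 2.33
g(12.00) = 23.04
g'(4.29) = 1.75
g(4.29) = 6.65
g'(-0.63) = -0.72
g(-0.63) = 0.71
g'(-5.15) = -229.16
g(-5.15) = 107.78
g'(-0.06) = -0.76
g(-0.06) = 0.34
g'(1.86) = 0.63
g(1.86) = 3.30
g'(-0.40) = -0.62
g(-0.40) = 0.56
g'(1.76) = 0.47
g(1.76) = 3.25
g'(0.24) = -1.82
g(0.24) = -0.01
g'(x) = (-1.46*x - 3.6)*(1.88*x^3 + 0.32*x^2 + 3.89*x - 0.96)/(0.73*x^2 + 3.6*x - 3.32)^2 + (5.64*x^2 + 0.64*x + 3.89)/(0.73*x^2 + 3.6*x - 3.32) = (1.3724*x^4 + 13.536*x^3 - 20.4125*x^2 - 0.7232*x - 9.4588)/(0.5329*x^4 + 5.256*x^3 + 8.1128*x^2 - 23.904*x + 11.0224)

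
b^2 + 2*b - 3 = (b - 1)*(b + 3)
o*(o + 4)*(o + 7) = o^3 + 11*o^2 + 28*o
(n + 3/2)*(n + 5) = n^2 + 13*n/2 + 15/2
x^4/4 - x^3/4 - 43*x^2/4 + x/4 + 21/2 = (x/4 + 1/4)*(x - 7)*(x - 1)*(x + 6)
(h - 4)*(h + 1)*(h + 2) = h^3 - h^2 - 10*h - 8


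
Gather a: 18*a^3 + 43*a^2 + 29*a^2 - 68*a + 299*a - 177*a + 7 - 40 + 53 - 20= 18*a^3 + 72*a^2 + 54*a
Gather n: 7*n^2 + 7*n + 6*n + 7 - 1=7*n^2 + 13*n + 6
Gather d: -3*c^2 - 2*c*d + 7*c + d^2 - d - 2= -3*c^2 + 7*c + d^2 + d*(-2*c - 1) - 2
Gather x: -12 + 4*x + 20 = 4*x + 8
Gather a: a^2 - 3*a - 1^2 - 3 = a^2 - 3*a - 4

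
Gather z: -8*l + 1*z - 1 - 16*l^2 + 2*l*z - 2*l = -16*l^2 - 10*l + z*(2*l + 1) - 1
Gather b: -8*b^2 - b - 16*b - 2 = -8*b^2 - 17*b - 2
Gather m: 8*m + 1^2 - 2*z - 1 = 8*m - 2*z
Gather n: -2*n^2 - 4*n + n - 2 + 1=-2*n^2 - 3*n - 1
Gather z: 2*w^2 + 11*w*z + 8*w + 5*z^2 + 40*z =2*w^2 + 8*w + 5*z^2 + z*(11*w + 40)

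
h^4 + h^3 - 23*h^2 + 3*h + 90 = (h - 3)^2*(h + 2)*(h + 5)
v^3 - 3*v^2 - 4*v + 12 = (v - 3)*(v - 2)*(v + 2)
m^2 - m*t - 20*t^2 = (m - 5*t)*(m + 4*t)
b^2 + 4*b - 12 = (b - 2)*(b + 6)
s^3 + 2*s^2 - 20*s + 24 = (s - 2)^2*(s + 6)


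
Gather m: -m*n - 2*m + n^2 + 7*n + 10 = m*(-n - 2) + n^2 + 7*n + 10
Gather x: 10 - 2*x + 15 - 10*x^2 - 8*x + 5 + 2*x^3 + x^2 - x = 2*x^3 - 9*x^2 - 11*x + 30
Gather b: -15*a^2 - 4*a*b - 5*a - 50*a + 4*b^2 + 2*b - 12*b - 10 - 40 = -15*a^2 - 55*a + 4*b^2 + b*(-4*a - 10) - 50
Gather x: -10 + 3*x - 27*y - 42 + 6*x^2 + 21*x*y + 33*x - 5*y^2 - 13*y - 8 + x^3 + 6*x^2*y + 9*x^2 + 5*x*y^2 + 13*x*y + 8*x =x^3 + x^2*(6*y + 15) + x*(5*y^2 + 34*y + 44) - 5*y^2 - 40*y - 60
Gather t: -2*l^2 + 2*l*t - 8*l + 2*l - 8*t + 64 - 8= -2*l^2 - 6*l + t*(2*l - 8) + 56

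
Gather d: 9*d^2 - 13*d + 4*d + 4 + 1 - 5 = 9*d^2 - 9*d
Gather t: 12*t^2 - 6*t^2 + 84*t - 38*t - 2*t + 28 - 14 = 6*t^2 + 44*t + 14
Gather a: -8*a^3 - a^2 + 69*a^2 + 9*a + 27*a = -8*a^3 + 68*a^2 + 36*a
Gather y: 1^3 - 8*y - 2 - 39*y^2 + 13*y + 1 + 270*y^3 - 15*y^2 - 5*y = 270*y^3 - 54*y^2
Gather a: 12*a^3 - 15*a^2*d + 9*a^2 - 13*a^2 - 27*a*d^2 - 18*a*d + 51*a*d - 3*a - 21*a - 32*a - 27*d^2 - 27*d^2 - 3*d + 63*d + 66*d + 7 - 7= 12*a^3 + a^2*(-15*d - 4) + a*(-27*d^2 + 33*d - 56) - 54*d^2 + 126*d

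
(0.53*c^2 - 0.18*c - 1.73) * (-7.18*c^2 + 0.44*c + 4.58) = -3.8054*c^4 + 1.5256*c^3 + 14.7696*c^2 - 1.5856*c - 7.9234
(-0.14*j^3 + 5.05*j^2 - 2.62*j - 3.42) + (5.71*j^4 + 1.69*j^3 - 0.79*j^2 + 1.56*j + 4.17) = 5.71*j^4 + 1.55*j^3 + 4.26*j^2 - 1.06*j + 0.75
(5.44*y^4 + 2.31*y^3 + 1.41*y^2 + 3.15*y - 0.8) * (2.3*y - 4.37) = 12.512*y^5 - 18.4598*y^4 - 6.8517*y^3 + 1.0833*y^2 - 15.6055*y + 3.496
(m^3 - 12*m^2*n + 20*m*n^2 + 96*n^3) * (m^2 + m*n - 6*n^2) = m^5 - 11*m^4*n + 2*m^3*n^2 + 188*m^2*n^3 - 24*m*n^4 - 576*n^5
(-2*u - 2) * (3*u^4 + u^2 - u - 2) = -6*u^5 - 6*u^4 - 2*u^3 + 6*u + 4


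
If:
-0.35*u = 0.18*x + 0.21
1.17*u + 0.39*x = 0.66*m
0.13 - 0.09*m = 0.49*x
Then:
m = -1.22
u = -0.85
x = 0.49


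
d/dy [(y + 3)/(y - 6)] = -9/(y - 6)^2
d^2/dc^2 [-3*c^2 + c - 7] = -6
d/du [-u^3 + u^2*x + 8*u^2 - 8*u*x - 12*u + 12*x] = -3*u^2 + 2*u*x + 16*u - 8*x - 12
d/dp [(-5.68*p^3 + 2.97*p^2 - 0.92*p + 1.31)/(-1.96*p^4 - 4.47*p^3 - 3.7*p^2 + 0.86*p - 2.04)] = (-11.1328*p^6 + 11.6424*p^5 + 28.8823*p^4 - 7.724*p^3 + 51.4789*p^2 - 2.4236*p + 0.7502)/(3.8416*p^8 + 17.5224*p^7 + 34.4849*p^6 + 29.7068*p^5 + 13.9984*p^4 + 11.8736*p^3 + 15.8356*p^2 - 3.5088*p + 4.1616)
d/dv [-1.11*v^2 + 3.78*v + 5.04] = 3.78 - 2.22*v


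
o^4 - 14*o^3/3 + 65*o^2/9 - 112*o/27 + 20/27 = (o - 2)*(o - 5/3)*(o - 2/3)*(o - 1/3)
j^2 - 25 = (j - 5)*(j + 5)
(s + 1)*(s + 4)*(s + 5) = s^3 + 10*s^2 + 29*s + 20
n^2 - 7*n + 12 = (n - 4)*(n - 3)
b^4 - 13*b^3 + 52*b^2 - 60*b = b*(b - 6)*(b - 5)*(b - 2)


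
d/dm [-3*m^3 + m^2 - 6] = m*(2 - 9*m)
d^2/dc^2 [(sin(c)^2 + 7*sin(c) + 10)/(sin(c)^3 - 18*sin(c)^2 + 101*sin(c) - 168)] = (-sin(c)^8 - 46*sin(c)^7 + 896*sin(c)^6 - 1420*sin(c)^5 - 42341*sin(c)^4 + 223562*sin(c)^3 - 191254*sin(c)^2 - 593256*sin(c) + 437540)/(sin(c)^3 - 18*sin(c)^2 + 101*sin(c) - 168)^3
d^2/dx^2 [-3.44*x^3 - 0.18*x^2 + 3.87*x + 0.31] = -20.64*x - 0.36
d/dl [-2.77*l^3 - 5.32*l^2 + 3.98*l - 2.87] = -8.31*l^2 - 10.64*l + 3.98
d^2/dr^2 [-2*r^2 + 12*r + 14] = -4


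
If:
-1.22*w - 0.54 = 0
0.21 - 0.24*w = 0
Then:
No Solution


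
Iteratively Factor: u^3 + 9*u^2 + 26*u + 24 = (u + 3)*(u^2 + 6*u + 8) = (u + 2)*(u + 3)*(u + 4)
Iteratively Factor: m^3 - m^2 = (m - 1)*(m^2) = m*(m - 1)*(m)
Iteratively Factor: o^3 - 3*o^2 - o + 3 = (o + 1)*(o^2 - 4*o + 3) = (o - 3)*(o + 1)*(o - 1)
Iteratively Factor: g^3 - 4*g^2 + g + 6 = (g + 1)*(g^2 - 5*g + 6) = (g - 3)*(g + 1)*(g - 2)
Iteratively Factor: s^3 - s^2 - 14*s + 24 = (s + 4)*(s^2 - 5*s + 6) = (s - 3)*(s + 4)*(s - 2)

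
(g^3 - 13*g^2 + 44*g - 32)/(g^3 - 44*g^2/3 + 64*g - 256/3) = 3*(g - 1)/(3*g - 8)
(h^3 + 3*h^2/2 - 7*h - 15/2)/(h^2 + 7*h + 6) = (2*h^2 + h - 15)/(2*(h + 6))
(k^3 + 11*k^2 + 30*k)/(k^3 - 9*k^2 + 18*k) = (k^2 + 11*k + 30)/(k^2 - 9*k + 18)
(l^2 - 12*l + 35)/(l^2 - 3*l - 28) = (l - 5)/(l + 4)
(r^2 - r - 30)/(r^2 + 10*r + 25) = (r - 6)/(r + 5)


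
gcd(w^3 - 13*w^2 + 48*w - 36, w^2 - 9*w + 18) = w - 6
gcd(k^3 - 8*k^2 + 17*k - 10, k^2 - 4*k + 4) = k - 2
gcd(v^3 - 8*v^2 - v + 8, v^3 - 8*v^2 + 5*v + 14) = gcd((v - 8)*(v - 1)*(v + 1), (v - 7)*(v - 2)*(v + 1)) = v + 1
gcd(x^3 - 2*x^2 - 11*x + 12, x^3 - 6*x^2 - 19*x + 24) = x^2 + 2*x - 3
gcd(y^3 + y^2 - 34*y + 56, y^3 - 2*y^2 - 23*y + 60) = y - 4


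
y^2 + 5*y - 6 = (y - 1)*(y + 6)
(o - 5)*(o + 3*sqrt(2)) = o^2 - 5*o + 3*sqrt(2)*o - 15*sqrt(2)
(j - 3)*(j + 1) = j^2 - 2*j - 3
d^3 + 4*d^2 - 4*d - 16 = (d - 2)*(d + 2)*(d + 4)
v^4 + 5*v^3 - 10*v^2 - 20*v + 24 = (v - 2)*(v - 1)*(v + 2)*(v + 6)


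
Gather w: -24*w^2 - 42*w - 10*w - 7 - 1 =-24*w^2 - 52*w - 8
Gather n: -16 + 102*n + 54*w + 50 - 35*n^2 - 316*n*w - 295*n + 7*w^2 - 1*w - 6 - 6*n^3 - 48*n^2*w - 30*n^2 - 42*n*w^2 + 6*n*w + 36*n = -6*n^3 + n^2*(-48*w - 65) + n*(-42*w^2 - 310*w - 157) + 7*w^2 + 53*w + 28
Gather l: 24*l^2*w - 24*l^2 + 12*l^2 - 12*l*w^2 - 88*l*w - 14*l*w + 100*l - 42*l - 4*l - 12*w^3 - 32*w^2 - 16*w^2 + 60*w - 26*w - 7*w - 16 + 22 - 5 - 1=l^2*(24*w - 12) + l*(-12*w^2 - 102*w + 54) - 12*w^3 - 48*w^2 + 27*w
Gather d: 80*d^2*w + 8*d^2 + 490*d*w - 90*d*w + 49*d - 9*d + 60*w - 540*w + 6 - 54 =d^2*(80*w + 8) + d*(400*w + 40) - 480*w - 48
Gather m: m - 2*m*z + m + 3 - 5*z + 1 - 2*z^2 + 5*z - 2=m*(2 - 2*z) - 2*z^2 + 2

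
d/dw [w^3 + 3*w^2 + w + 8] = 3*w^2 + 6*w + 1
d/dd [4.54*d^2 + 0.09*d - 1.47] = 9.08*d + 0.09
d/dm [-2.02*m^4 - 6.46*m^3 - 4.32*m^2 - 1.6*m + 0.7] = -8.08*m^3 - 19.38*m^2 - 8.64*m - 1.6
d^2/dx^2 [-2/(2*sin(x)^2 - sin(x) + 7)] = 2*(16*sin(x)^4 - 6*sin(x)^3 - 79*sin(x)^2 + 19*sin(x) + 26)/(-sin(x) - cos(2*x) + 8)^3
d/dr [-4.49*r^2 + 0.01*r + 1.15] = 0.01 - 8.98*r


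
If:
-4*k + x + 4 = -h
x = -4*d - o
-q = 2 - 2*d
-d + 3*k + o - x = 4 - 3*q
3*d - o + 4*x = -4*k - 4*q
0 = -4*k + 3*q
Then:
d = 201/139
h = 271/139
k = 93/139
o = -349/139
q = 124/139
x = -455/139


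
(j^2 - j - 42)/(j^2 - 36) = (j - 7)/(j - 6)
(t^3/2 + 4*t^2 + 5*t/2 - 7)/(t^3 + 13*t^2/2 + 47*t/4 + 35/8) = 4*(t^3 + 8*t^2 + 5*t - 14)/(8*t^3 + 52*t^2 + 94*t + 35)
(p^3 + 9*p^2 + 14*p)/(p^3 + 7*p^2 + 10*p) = (p + 7)/(p + 5)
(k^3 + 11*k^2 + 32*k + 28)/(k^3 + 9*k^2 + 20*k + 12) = (k^2 + 9*k + 14)/(k^2 + 7*k + 6)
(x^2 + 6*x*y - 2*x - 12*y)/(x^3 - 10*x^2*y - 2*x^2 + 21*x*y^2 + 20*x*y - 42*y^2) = (x + 6*y)/(x^2 - 10*x*y + 21*y^2)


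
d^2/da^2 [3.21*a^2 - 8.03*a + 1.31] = 6.42000000000000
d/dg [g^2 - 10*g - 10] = 2*g - 10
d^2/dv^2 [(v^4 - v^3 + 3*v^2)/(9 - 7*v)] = 2*(-147*v^4 + 553*v^3 - 675*v^2 + 243*v - 243)/(343*v^3 - 1323*v^2 + 1701*v - 729)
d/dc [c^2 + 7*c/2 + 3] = 2*c + 7/2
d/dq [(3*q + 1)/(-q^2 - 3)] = (3*q^2 + 2*q - 9)/(q^4 + 6*q^2 + 9)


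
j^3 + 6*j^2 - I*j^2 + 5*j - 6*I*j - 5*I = (j + 1)*(j + 5)*(j - I)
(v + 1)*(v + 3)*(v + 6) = v^3 + 10*v^2 + 27*v + 18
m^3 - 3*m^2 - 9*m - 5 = (m - 5)*(m + 1)^2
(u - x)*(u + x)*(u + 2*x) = u^3 + 2*u^2*x - u*x^2 - 2*x^3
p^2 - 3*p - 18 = (p - 6)*(p + 3)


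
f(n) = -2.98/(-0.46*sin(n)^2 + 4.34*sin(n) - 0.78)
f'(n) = -2.98*(0.92*sin(n)*cos(n) - 4.34*cos(n))/(-0.46*sin(n)^2 + 4.34*sin(n) - 0.78)^2 = (12.9332 - 2.7416*sin(n))*cos(n)/(0.46*sin(n)^2 - 4.34*sin(n) + 0.78)^2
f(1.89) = -1.02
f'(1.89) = -0.38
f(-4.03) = -1.29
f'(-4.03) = -1.28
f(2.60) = -2.23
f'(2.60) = -5.54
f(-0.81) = 0.72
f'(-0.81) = 0.59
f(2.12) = -1.15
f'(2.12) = -0.83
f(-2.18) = 0.64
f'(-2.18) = -0.40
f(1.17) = -1.05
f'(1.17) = 0.51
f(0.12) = 11.16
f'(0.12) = 175.49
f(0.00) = 3.82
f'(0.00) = 21.26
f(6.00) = 1.47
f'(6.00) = 3.20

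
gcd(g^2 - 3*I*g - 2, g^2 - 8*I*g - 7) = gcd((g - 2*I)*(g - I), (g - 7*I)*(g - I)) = g - I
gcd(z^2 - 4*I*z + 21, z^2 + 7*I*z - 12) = z + 3*I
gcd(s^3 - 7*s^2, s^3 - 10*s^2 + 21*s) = s^2 - 7*s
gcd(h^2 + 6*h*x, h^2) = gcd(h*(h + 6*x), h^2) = h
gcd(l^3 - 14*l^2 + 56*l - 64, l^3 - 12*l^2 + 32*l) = l^2 - 12*l + 32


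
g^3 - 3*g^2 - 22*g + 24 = (g - 6)*(g - 1)*(g + 4)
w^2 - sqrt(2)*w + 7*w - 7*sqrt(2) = (w + 7)*(w - sqrt(2))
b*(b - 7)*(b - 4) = b^3 - 11*b^2 + 28*b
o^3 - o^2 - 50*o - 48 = (o - 8)*(o + 1)*(o + 6)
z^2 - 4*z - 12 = (z - 6)*(z + 2)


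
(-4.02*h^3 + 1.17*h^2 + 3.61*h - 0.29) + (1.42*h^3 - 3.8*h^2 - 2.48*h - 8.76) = -2.6*h^3 - 2.63*h^2 + 1.13*h - 9.05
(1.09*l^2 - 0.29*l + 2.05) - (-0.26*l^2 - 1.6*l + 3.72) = 1.35*l^2 + 1.31*l - 1.67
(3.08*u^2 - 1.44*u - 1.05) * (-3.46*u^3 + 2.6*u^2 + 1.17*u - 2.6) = -10.6568*u^5 + 12.9904*u^4 + 3.4926*u^3 - 12.4228*u^2 + 2.5155*u + 2.73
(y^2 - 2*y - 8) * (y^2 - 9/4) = y^4 - 2*y^3 - 41*y^2/4 + 9*y/2 + 18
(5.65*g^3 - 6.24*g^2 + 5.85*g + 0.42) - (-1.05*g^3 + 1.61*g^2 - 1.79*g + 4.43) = 6.7*g^3 - 7.85*g^2 + 7.64*g - 4.01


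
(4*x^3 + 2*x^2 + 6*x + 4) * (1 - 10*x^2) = -40*x^5 - 20*x^4 - 56*x^3 - 38*x^2 + 6*x + 4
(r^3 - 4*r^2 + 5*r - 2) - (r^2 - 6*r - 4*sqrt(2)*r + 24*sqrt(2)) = r^3 - 5*r^2 + 4*sqrt(2)*r + 11*r - 24*sqrt(2) - 2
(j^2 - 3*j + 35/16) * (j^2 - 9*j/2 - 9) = j^4 - 15*j^3/2 + 107*j^2/16 + 549*j/32 - 315/16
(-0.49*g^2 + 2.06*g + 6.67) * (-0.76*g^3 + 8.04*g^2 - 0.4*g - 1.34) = 0.3724*g^5 - 5.5052*g^4 + 11.6892*g^3 + 53.4594*g^2 - 5.4284*g - 8.9378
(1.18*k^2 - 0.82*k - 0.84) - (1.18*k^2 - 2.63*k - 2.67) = 1.81*k + 1.83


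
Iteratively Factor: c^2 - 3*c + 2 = (c - 1)*(c - 2)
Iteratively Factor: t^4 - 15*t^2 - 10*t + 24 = (t + 3)*(t^3 - 3*t^2 - 6*t + 8) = (t - 1)*(t + 3)*(t^2 - 2*t - 8) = (t - 4)*(t - 1)*(t + 3)*(t + 2)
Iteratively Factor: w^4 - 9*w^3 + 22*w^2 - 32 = (w - 4)*(w^3 - 5*w^2 + 2*w + 8) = (w - 4)*(w + 1)*(w^2 - 6*w + 8) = (w - 4)*(w - 2)*(w + 1)*(w - 4)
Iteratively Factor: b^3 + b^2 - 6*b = (b + 3)*(b^2 - 2*b) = b*(b + 3)*(b - 2)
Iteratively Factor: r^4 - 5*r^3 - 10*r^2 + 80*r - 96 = (r + 4)*(r^3 - 9*r^2 + 26*r - 24) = (r - 4)*(r + 4)*(r^2 - 5*r + 6) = (r - 4)*(r - 3)*(r + 4)*(r - 2)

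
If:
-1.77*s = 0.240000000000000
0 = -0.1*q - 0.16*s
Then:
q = 0.22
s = -0.14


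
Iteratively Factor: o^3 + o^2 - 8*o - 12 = (o - 3)*(o^2 + 4*o + 4) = (o - 3)*(o + 2)*(o + 2)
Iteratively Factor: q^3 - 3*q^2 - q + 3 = (q - 1)*(q^2 - 2*q - 3) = (q - 3)*(q - 1)*(q + 1)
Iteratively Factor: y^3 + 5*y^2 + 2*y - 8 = (y + 4)*(y^2 + y - 2) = (y - 1)*(y + 4)*(y + 2)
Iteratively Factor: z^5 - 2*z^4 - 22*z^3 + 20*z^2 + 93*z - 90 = (z - 2)*(z^4 - 22*z^2 - 24*z + 45) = (z - 2)*(z + 3)*(z^3 - 3*z^2 - 13*z + 15) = (z - 5)*(z - 2)*(z + 3)*(z^2 + 2*z - 3) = (z - 5)*(z - 2)*(z + 3)^2*(z - 1)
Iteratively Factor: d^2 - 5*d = (d)*(d - 5)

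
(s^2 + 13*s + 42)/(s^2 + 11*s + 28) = (s + 6)/(s + 4)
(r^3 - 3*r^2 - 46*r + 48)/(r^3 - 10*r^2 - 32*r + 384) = (r - 1)/(r - 8)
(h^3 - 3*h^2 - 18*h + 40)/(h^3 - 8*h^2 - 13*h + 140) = (h - 2)/(h - 7)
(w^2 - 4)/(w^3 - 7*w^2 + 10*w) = (w + 2)/(w*(w - 5))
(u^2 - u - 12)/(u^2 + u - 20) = (u + 3)/(u + 5)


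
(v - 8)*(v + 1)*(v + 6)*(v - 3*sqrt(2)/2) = v^4 - 3*sqrt(2)*v^3/2 - v^3 - 50*v^2 + 3*sqrt(2)*v^2/2 - 48*v + 75*sqrt(2)*v + 72*sqrt(2)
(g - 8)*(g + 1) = g^2 - 7*g - 8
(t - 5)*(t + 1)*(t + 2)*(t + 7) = t^4 + 5*t^3 - 27*t^2 - 101*t - 70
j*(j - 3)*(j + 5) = j^3 + 2*j^2 - 15*j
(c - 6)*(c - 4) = c^2 - 10*c + 24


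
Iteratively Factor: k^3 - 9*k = (k - 3)*(k^2 + 3*k) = (k - 3)*(k + 3)*(k)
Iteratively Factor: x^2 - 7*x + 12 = (x - 3)*(x - 4)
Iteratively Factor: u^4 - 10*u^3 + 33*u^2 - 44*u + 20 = (u - 2)*(u^3 - 8*u^2 + 17*u - 10) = (u - 2)*(u - 1)*(u^2 - 7*u + 10) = (u - 5)*(u - 2)*(u - 1)*(u - 2)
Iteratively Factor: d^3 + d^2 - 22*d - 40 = (d + 4)*(d^2 - 3*d - 10) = (d - 5)*(d + 4)*(d + 2)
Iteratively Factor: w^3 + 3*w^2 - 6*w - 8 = (w - 2)*(w^2 + 5*w + 4) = (w - 2)*(w + 1)*(w + 4)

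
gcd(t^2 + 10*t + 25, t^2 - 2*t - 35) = t + 5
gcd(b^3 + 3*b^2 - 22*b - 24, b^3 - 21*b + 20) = b - 4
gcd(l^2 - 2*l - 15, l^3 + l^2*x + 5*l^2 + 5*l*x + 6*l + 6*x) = l + 3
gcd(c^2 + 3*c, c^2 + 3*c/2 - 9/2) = c + 3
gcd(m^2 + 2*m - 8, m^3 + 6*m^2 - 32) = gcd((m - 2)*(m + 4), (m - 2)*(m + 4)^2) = m^2 + 2*m - 8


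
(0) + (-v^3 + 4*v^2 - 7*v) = -v^3 + 4*v^2 - 7*v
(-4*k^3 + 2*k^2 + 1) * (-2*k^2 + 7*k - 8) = 8*k^5 - 32*k^4 + 46*k^3 - 18*k^2 + 7*k - 8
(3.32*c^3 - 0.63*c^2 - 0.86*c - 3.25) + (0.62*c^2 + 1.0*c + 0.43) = 3.32*c^3 - 0.01*c^2 + 0.14*c - 2.82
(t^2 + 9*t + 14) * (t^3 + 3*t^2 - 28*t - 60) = t^5 + 12*t^4 + 13*t^3 - 270*t^2 - 932*t - 840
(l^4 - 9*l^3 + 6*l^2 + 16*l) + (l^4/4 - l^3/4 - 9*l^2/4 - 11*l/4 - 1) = 5*l^4/4 - 37*l^3/4 + 15*l^2/4 + 53*l/4 - 1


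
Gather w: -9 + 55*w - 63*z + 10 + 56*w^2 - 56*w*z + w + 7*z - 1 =56*w^2 + w*(56 - 56*z) - 56*z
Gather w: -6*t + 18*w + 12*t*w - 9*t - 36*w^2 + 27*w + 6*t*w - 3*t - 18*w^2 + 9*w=-18*t - 54*w^2 + w*(18*t + 54)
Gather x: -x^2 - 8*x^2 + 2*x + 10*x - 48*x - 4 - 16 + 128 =-9*x^2 - 36*x + 108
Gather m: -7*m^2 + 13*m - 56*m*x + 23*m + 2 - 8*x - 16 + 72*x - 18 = -7*m^2 + m*(36 - 56*x) + 64*x - 32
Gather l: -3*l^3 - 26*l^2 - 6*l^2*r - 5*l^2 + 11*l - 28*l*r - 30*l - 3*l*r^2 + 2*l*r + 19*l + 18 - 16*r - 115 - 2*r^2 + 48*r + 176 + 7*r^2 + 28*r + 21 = -3*l^3 + l^2*(-6*r - 31) + l*(-3*r^2 - 26*r) + 5*r^2 + 60*r + 100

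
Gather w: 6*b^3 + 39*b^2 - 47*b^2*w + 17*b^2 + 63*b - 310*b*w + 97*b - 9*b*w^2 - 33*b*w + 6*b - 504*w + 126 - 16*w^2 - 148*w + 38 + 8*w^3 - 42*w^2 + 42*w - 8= 6*b^3 + 56*b^2 + 166*b + 8*w^3 + w^2*(-9*b - 58) + w*(-47*b^2 - 343*b - 610) + 156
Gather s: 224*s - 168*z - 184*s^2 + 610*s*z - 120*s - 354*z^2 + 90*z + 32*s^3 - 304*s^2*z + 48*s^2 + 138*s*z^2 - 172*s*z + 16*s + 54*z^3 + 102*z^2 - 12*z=32*s^3 + s^2*(-304*z - 136) + s*(138*z^2 + 438*z + 120) + 54*z^3 - 252*z^2 - 90*z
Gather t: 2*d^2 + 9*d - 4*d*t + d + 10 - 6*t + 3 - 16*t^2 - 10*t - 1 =2*d^2 + 10*d - 16*t^2 + t*(-4*d - 16) + 12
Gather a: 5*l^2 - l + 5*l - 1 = 5*l^2 + 4*l - 1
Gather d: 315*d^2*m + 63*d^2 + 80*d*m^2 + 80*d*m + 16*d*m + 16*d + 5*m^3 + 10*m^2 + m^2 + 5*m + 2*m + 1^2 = d^2*(315*m + 63) + d*(80*m^2 + 96*m + 16) + 5*m^3 + 11*m^2 + 7*m + 1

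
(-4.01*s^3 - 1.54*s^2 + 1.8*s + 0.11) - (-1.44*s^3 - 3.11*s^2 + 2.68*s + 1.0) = -2.57*s^3 + 1.57*s^2 - 0.88*s - 0.89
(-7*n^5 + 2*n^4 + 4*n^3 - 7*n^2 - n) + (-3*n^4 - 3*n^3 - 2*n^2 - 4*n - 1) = -7*n^5 - n^4 + n^3 - 9*n^2 - 5*n - 1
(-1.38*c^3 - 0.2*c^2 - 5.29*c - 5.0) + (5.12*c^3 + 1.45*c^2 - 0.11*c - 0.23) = 3.74*c^3 + 1.25*c^2 - 5.4*c - 5.23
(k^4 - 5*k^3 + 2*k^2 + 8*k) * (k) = k^5 - 5*k^4 + 2*k^3 + 8*k^2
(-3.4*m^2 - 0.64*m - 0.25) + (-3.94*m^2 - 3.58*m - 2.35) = -7.34*m^2 - 4.22*m - 2.6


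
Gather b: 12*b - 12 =12*b - 12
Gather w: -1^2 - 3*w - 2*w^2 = -2*w^2 - 3*w - 1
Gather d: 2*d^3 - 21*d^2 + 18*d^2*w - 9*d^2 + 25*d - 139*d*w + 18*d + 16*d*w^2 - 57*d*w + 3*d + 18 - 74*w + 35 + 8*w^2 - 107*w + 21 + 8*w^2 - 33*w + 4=2*d^3 + d^2*(18*w - 30) + d*(16*w^2 - 196*w + 46) + 16*w^2 - 214*w + 78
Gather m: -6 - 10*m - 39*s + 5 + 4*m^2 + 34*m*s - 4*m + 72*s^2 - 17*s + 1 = 4*m^2 + m*(34*s - 14) + 72*s^2 - 56*s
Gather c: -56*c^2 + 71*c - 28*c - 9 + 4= -56*c^2 + 43*c - 5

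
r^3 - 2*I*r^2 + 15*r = r*(r - 5*I)*(r + 3*I)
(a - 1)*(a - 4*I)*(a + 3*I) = a^3 - a^2 - I*a^2 + 12*a + I*a - 12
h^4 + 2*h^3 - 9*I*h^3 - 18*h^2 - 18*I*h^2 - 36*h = h*(h + 2)*(h - 6*I)*(h - 3*I)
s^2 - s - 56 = (s - 8)*(s + 7)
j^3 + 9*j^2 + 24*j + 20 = (j + 2)^2*(j + 5)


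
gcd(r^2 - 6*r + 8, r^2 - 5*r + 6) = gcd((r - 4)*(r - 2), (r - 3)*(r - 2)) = r - 2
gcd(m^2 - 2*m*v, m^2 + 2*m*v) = m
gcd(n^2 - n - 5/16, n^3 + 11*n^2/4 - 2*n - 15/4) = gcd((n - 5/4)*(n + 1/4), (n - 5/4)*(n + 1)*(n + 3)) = n - 5/4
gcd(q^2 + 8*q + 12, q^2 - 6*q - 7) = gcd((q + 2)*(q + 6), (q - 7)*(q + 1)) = 1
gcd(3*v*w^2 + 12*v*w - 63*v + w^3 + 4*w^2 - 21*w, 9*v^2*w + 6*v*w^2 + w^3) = 3*v + w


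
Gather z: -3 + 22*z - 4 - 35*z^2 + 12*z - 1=-35*z^2 + 34*z - 8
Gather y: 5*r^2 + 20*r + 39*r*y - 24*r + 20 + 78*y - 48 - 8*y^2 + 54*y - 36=5*r^2 - 4*r - 8*y^2 + y*(39*r + 132) - 64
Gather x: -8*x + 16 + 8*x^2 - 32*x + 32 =8*x^2 - 40*x + 48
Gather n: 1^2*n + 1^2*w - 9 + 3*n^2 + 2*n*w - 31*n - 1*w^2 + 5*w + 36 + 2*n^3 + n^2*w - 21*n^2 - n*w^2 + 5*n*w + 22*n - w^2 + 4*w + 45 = 2*n^3 + n^2*(w - 18) + n*(-w^2 + 7*w - 8) - 2*w^2 + 10*w + 72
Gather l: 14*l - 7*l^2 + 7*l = -7*l^2 + 21*l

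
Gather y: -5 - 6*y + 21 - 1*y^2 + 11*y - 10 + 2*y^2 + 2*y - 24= y^2 + 7*y - 18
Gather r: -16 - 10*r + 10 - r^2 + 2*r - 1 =-r^2 - 8*r - 7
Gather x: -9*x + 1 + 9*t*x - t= -t + x*(9*t - 9) + 1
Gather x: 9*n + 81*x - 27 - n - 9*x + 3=8*n + 72*x - 24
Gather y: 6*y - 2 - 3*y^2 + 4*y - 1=-3*y^2 + 10*y - 3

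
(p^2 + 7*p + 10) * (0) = 0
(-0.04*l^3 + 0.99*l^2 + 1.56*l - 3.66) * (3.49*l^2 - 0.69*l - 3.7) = -0.1396*l^5 + 3.4827*l^4 + 4.9093*l^3 - 17.5128*l^2 - 3.2466*l + 13.542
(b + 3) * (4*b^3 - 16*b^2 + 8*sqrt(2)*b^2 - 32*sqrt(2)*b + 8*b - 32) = 4*b^4 - 4*b^3 + 8*sqrt(2)*b^3 - 40*b^2 - 8*sqrt(2)*b^2 - 96*sqrt(2)*b - 8*b - 96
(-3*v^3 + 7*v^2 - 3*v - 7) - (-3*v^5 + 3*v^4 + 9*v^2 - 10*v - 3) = 3*v^5 - 3*v^4 - 3*v^3 - 2*v^2 + 7*v - 4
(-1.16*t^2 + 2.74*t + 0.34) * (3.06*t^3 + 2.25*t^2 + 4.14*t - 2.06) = -3.5496*t^5 + 5.7744*t^4 + 2.403*t^3 + 14.4982*t^2 - 4.2368*t - 0.7004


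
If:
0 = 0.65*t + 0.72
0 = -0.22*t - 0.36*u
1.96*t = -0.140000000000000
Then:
No Solution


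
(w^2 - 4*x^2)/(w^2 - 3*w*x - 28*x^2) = (-w^2 + 4*x^2)/(-w^2 + 3*w*x + 28*x^2)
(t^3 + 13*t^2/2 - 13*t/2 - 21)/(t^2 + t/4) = 2*(2*t^3 + 13*t^2 - 13*t - 42)/(t*(4*t + 1))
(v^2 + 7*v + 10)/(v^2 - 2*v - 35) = (v + 2)/(v - 7)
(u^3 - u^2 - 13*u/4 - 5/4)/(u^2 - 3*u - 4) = (u^2 - 2*u - 5/4)/(u - 4)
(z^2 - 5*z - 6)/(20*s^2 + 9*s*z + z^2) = (z^2 - 5*z - 6)/(20*s^2 + 9*s*z + z^2)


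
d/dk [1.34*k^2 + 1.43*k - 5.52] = 2.68*k + 1.43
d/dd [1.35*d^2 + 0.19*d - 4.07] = 2.7*d + 0.19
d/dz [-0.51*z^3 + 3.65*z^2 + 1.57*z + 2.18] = -1.53*z^2 + 7.3*z + 1.57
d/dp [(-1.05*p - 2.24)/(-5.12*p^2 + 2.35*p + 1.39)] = (-5.376*p^2 - 22.9376*p + 3.8045)/(26.2144*p^4 - 24.064*p^3 - 8.7111*p^2 + 6.533*p + 1.9321)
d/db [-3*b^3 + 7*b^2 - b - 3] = -9*b^2 + 14*b - 1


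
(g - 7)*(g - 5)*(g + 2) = g^3 - 10*g^2 + 11*g + 70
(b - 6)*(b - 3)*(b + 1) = b^3 - 8*b^2 + 9*b + 18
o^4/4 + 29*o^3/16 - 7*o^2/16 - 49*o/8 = o*(o/4 + 1/2)*(o - 7/4)*(o + 7)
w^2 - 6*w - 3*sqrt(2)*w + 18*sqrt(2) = (w - 6)*(w - 3*sqrt(2))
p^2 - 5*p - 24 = (p - 8)*(p + 3)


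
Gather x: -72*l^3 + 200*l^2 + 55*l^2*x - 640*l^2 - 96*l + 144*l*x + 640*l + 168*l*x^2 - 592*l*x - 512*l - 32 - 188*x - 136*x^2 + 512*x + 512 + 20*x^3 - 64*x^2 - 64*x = -72*l^3 - 440*l^2 + 32*l + 20*x^3 + x^2*(168*l - 200) + x*(55*l^2 - 448*l + 260) + 480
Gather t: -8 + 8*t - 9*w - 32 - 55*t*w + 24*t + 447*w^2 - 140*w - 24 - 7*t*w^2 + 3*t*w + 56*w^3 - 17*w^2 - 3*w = t*(-7*w^2 - 52*w + 32) + 56*w^3 + 430*w^2 - 152*w - 64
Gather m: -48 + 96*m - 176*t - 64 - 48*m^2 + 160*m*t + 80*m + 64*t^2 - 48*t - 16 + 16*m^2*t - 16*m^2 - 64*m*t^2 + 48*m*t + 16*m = m^2*(16*t - 64) + m*(-64*t^2 + 208*t + 192) + 64*t^2 - 224*t - 128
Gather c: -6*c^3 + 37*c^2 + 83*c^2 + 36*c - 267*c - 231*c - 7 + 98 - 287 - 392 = -6*c^3 + 120*c^2 - 462*c - 588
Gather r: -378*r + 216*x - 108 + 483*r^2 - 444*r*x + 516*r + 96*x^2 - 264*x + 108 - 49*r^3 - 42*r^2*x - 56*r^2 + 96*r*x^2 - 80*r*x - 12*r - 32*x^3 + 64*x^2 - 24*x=-49*r^3 + r^2*(427 - 42*x) + r*(96*x^2 - 524*x + 126) - 32*x^3 + 160*x^2 - 72*x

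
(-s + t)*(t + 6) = -s*t - 6*s + t^2 + 6*t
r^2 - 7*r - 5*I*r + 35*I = (r - 7)*(r - 5*I)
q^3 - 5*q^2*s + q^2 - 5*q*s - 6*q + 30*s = (q - 2)*(q + 3)*(q - 5*s)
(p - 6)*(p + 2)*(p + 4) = p^3 - 28*p - 48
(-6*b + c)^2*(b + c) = 36*b^3 + 24*b^2*c - 11*b*c^2 + c^3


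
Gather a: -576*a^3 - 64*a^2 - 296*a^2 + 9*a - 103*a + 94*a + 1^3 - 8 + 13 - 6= -576*a^3 - 360*a^2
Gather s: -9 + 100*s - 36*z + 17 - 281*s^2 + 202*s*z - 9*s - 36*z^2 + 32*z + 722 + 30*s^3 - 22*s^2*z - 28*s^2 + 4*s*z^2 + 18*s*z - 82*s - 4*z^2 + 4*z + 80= 30*s^3 + s^2*(-22*z - 309) + s*(4*z^2 + 220*z + 9) - 40*z^2 + 810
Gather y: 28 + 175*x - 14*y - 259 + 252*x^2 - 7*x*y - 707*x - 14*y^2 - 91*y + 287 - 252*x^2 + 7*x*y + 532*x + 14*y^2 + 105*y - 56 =0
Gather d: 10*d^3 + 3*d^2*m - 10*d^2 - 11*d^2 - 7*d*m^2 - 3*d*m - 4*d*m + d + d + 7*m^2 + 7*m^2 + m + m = 10*d^3 + d^2*(3*m - 21) + d*(-7*m^2 - 7*m + 2) + 14*m^2 + 2*m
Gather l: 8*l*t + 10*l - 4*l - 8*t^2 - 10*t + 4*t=l*(8*t + 6) - 8*t^2 - 6*t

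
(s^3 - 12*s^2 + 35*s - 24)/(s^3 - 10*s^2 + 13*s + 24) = (s - 1)/(s + 1)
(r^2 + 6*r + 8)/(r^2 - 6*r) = (r^2 + 6*r + 8)/(r*(r - 6))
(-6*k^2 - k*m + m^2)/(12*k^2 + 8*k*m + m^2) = (-3*k + m)/(6*k + m)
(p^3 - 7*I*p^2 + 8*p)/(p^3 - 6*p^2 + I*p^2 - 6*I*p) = (p - 8*I)/(p - 6)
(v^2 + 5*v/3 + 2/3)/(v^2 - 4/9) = 3*(v + 1)/(3*v - 2)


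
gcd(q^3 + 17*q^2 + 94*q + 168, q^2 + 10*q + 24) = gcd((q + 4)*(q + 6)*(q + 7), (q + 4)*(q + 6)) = q^2 + 10*q + 24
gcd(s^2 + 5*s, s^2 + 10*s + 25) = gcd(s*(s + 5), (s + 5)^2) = s + 5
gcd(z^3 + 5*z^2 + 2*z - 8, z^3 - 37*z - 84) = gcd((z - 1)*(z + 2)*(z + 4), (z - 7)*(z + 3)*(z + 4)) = z + 4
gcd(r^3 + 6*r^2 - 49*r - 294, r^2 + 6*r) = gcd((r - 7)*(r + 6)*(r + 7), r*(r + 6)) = r + 6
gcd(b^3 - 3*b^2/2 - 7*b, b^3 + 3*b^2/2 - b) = b^2 + 2*b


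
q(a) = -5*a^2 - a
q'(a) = -10*a - 1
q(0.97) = -5.67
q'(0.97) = -10.70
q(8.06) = -332.88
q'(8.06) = -81.60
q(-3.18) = -47.38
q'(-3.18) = 30.80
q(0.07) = -0.09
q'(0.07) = -1.70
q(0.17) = -0.31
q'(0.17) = -2.70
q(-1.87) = -15.61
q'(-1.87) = 17.70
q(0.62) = -2.54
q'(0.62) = -7.20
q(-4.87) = -113.71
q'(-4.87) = 47.70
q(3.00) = -48.00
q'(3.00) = -31.00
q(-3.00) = -42.00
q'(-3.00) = 29.00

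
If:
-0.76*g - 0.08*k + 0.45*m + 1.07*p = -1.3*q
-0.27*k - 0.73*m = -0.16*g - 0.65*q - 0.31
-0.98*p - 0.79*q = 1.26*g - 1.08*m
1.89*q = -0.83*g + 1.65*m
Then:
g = 1.87981338611676*q - 0.0732010135727153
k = 1.20432643443437 - 2.13222939778523*q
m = 2.09105764271328*q - 0.0368223280396083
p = 0.0535358804273922 - 0.918594502425285*q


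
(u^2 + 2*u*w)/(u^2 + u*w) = (u + 2*w)/(u + w)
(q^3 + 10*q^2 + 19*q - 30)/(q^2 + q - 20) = (q^2 + 5*q - 6)/(q - 4)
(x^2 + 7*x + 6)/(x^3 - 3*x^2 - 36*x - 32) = (x + 6)/(x^2 - 4*x - 32)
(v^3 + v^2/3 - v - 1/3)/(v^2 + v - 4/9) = 3*(3*v^3 + v^2 - 3*v - 1)/(9*v^2 + 9*v - 4)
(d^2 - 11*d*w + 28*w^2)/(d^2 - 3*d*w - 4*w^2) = (d - 7*w)/(d + w)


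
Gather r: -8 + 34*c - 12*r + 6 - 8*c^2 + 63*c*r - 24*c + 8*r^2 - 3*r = -8*c^2 + 10*c + 8*r^2 + r*(63*c - 15) - 2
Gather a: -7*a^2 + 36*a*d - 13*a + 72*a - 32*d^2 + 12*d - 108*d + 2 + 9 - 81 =-7*a^2 + a*(36*d + 59) - 32*d^2 - 96*d - 70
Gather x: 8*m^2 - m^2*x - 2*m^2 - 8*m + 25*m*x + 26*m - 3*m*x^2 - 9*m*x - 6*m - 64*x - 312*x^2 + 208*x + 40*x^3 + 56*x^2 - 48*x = 6*m^2 + 12*m + 40*x^3 + x^2*(-3*m - 256) + x*(-m^2 + 16*m + 96)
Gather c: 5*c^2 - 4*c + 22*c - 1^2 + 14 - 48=5*c^2 + 18*c - 35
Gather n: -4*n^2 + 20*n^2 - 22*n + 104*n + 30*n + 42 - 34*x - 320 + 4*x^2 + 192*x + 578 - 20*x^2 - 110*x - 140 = 16*n^2 + 112*n - 16*x^2 + 48*x + 160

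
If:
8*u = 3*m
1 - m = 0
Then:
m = 1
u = 3/8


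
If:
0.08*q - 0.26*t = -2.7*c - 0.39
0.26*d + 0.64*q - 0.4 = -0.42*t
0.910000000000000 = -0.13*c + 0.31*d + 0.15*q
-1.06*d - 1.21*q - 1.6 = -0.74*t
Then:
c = 0.27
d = 4.72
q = -3.45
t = 3.28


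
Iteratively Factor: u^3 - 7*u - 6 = (u + 2)*(u^2 - 2*u - 3) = (u - 3)*(u + 2)*(u + 1)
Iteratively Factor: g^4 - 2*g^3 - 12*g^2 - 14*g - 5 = (g + 1)*(g^3 - 3*g^2 - 9*g - 5) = (g + 1)^2*(g^2 - 4*g - 5) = (g - 5)*(g + 1)^2*(g + 1)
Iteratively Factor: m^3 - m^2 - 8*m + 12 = (m - 2)*(m^2 + m - 6) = (m - 2)*(m + 3)*(m - 2)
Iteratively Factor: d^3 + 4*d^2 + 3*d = (d + 3)*(d^2 + d) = (d + 1)*(d + 3)*(d)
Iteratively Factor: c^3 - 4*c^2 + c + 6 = (c - 2)*(c^2 - 2*c - 3) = (c - 3)*(c - 2)*(c + 1)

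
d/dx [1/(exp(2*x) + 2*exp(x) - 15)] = -2*(exp(x) + 1)*exp(x)/(exp(2*x) + 2*exp(x) - 15)^2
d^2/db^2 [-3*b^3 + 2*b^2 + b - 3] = 4 - 18*b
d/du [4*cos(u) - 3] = -4*sin(u)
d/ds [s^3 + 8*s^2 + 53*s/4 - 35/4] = 3*s^2 + 16*s + 53/4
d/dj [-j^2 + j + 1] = 1 - 2*j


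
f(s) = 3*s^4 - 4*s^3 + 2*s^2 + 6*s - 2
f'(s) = 12*s^3 - 12*s^2 + 4*s + 6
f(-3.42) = 571.30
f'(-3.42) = -628.06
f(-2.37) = 142.91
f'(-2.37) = -230.63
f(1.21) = 7.53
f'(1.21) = 14.53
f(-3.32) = 510.98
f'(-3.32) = -578.68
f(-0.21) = -3.13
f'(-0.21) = 4.52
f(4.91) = 1345.79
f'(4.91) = 1156.79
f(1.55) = 14.53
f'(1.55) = 28.06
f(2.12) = 42.20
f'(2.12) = 74.88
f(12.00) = 55654.00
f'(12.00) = 19062.00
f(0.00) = -2.00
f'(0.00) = 6.00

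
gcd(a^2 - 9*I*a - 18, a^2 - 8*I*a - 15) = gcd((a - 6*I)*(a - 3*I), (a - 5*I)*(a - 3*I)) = a - 3*I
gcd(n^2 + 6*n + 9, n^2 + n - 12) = 1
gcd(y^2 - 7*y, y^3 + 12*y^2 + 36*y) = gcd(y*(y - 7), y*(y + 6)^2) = y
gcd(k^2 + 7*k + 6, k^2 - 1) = k + 1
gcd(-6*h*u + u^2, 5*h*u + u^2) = u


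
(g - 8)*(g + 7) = g^2 - g - 56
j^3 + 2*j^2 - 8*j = j*(j - 2)*(j + 4)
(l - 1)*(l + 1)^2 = l^3 + l^2 - l - 1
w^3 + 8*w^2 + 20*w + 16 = (w + 2)^2*(w + 4)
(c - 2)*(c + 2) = c^2 - 4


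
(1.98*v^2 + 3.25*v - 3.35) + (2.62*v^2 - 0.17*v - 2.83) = 4.6*v^2 + 3.08*v - 6.18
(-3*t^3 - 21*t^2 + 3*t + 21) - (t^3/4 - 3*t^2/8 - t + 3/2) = -13*t^3/4 - 165*t^2/8 + 4*t + 39/2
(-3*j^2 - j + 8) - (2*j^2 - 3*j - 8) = -5*j^2 + 2*j + 16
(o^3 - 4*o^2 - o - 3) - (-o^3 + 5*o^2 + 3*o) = 2*o^3 - 9*o^2 - 4*o - 3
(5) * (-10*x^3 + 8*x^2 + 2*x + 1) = -50*x^3 + 40*x^2 + 10*x + 5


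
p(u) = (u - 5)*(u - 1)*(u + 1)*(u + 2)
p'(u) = (u - 5)*(u - 1)*(u + 1) + (u - 5)*(u - 1)*(u + 2) + (u - 5)*(u + 1)*(u + 2) + (u - 1)*(u + 1)*(u + 2) = 4*u^3 - 9*u^2 - 22*u + 3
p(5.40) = 83.35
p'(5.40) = 251.62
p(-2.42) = 15.13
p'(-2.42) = -53.16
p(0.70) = 5.92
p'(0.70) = -15.44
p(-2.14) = 3.58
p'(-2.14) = -30.34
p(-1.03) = -0.36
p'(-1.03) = 11.74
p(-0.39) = 7.36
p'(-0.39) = 9.97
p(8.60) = 2784.15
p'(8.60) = 1692.38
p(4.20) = -82.53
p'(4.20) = 48.19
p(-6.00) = 1540.00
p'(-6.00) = -1053.00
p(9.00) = 3520.00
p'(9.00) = 1992.00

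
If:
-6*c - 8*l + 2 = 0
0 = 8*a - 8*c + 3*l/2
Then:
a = 1/3 - 73*l/48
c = 1/3 - 4*l/3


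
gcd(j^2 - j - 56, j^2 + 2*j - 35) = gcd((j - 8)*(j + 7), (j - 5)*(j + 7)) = j + 7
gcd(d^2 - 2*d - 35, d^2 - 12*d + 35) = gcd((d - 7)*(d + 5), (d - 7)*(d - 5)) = d - 7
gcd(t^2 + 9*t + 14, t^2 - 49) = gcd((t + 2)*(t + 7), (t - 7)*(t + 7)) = t + 7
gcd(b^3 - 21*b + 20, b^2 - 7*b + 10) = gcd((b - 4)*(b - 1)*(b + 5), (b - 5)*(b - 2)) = 1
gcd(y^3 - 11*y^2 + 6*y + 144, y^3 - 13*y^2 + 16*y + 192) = y^2 - 5*y - 24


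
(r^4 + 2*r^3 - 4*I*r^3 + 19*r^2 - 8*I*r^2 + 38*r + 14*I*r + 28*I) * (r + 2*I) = r^5 + 2*r^4 - 2*I*r^4 + 27*r^3 - 4*I*r^3 + 54*r^2 + 52*I*r^2 - 28*r + 104*I*r - 56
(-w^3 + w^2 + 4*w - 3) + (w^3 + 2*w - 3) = w^2 + 6*w - 6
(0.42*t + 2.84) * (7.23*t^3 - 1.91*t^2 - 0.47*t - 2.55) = 3.0366*t^4 + 19.731*t^3 - 5.6218*t^2 - 2.4058*t - 7.242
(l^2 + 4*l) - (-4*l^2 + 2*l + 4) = 5*l^2 + 2*l - 4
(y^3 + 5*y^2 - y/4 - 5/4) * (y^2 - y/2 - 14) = y^5 + 9*y^4/2 - 67*y^3/4 - 569*y^2/8 + 33*y/8 + 35/2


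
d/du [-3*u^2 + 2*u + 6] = 2 - 6*u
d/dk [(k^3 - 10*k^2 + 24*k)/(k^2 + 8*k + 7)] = (k^4 + 16*k^3 - 83*k^2 - 140*k + 168)/(k^4 + 16*k^3 + 78*k^2 + 112*k + 49)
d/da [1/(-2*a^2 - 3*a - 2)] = (4*a + 3)/(2*a^2 + 3*a + 2)^2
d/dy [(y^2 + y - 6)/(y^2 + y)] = 6*(2*y + 1)/(y^2*(y^2 + 2*y + 1))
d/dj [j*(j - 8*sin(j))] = -8*j*cos(j) + 2*j - 8*sin(j)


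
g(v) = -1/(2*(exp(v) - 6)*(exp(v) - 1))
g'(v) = exp(v)/(2*(exp(v) - 6)*(exp(v) - 1)^2) + exp(v)/(2*(exp(v) - 6)^2*(exp(v) - 1)) = (exp(v) - 7/2)/(4*(exp(v) - 6)^2*sinh(v/2)^2)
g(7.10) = -0.00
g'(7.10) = 0.00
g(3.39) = -0.00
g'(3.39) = 0.00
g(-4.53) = -0.08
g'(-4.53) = -0.00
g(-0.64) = -0.19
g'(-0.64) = -0.23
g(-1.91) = -0.10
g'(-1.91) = -0.02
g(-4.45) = -0.08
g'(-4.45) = -0.00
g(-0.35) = -0.32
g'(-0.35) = -0.81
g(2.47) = -0.01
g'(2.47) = 0.02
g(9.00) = 0.00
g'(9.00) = 0.00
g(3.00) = 0.00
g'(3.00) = 0.00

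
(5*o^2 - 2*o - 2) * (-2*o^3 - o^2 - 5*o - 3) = -10*o^5 - o^4 - 19*o^3 - 3*o^2 + 16*o + 6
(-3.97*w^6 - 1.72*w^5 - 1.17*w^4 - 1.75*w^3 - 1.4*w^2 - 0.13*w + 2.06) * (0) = 0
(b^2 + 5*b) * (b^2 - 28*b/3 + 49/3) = b^4 - 13*b^3/3 - 91*b^2/3 + 245*b/3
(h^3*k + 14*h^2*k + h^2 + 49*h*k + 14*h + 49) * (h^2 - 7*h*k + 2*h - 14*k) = h^5*k - 7*h^4*k^2 + 16*h^4*k + h^4 - 112*h^3*k^2 + 70*h^3*k + 16*h^3 - 539*h^2*k^2 - 14*h^2*k + 77*h^2 - 686*h*k^2 - 539*h*k + 98*h - 686*k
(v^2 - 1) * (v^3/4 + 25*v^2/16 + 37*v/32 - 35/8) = v^5/4 + 25*v^4/16 + 29*v^3/32 - 95*v^2/16 - 37*v/32 + 35/8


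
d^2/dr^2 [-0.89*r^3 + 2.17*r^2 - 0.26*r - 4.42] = 4.34 - 5.34*r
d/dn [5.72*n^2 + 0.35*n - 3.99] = 11.44*n + 0.35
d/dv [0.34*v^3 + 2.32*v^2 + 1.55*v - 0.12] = 1.02*v^2 + 4.64*v + 1.55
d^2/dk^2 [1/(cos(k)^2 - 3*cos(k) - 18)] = (4*sin(k)^4 - 83*sin(k)^2 - 171*cos(k)/4 - 9*cos(3*k)/4 + 25)/(sin(k)^2 + 3*cos(k) + 17)^3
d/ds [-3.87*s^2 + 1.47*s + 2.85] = 1.47 - 7.74*s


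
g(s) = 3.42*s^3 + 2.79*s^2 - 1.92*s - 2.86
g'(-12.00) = 1408.56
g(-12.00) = -5487.82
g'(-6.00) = 333.96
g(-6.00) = -629.62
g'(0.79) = 8.89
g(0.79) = -0.95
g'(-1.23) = 6.74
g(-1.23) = -2.64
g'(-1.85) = 22.87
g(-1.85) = -11.41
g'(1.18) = 18.95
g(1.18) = 4.38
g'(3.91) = 176.75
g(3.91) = 236.72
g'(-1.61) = 15.69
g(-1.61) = -6.81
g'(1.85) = 43.52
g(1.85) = 24.79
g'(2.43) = 72.22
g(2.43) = 58.02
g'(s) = 10.26*s^2 + 5.58*s - 1.92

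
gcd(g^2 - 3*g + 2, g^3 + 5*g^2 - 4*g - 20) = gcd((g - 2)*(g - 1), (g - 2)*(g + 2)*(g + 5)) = g - 2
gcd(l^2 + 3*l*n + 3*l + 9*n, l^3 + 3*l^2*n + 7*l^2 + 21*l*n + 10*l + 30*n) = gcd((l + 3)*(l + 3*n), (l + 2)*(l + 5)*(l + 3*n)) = l + 3*n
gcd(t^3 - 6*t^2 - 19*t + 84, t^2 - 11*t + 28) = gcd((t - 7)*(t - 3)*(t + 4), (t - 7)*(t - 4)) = t - 7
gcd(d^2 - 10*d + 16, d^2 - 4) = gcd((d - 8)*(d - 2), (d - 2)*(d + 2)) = d - 2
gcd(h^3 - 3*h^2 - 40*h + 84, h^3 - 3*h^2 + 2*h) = h - 2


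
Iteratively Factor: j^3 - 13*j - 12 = (j + 3)*(j^2 - 3*j - 4) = (j - 4)*(j + 3)*(j + 1)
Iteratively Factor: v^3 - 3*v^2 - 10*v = (v + 2)*(v^2 - 5*v) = (v - 5)*(v + 2)*(v)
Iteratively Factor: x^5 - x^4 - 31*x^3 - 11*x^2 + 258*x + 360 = (x + 3)*(x^4 - 4*x^3 - 19*x^2 + 46*x + 120) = (x - 5)*(x + 3)*(x^3 + x^2 - 14*x - 24) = (x - 5)*(x + 2)*(x + 3)*(x^2 - x - 12) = (x - 5)*(x + 2)*(x + 3)^2*(x - 4)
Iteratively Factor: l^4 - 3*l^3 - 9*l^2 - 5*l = (l - 5)*(l^3 + 2*l^2 + l) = (l - 5)*(l + 1)*(l^2 + l) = l*(l - 5)*(l + 1)*(l + 1)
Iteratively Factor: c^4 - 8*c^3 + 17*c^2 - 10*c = (c - 2)*(c^3 - 6*c^2 + 5*c) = (c - 2)*(c - 1)*(c^2 - 5*c) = (c - 5)*(c - 2)*(c - 1)*(c)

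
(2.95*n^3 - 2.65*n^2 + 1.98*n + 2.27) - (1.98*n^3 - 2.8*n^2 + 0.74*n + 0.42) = 0.97*n^3 + 0.15*n^2 + 1.24*n + 1.85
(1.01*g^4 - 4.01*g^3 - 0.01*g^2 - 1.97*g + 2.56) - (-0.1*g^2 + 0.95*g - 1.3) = 1.01*g^4 - 4.01*g^3 + 0.09*g^2 - 2.92*g + 3.86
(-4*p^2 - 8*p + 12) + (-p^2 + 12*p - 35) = -5*p^2 + 4*p - 23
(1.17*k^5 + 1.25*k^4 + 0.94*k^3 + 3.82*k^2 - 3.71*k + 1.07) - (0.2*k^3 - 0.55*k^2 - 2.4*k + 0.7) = 1.17*k^5 + 1.25*k^4 + 0.74*k^3 + 4.37*k^2 - 1.31*k + 0.37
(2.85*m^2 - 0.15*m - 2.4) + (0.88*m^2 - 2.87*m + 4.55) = 3.73*m^2 - 3.02*m + 2.15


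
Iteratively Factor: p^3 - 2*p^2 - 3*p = (p - 3)*(p^2 + p) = p*(p - 3)*(p + 1)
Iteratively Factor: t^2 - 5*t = (t)*(t - 5)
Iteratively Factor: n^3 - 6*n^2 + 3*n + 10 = (n - 2)*(n^2 - 4*n - 5) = (n - 5)*(n - 2)*(n + 1)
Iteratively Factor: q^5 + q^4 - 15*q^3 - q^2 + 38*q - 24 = (q - 1)*(q^4 + 2*q^3 - 13*q^2 - 14*q + 24) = (q - 1)^2*(q^3 + 3*q^2 - 10*q - 24) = (q - 3)*(q - 1)^2*(q^2 + 6*q + 8) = (q - 3)*(q - 1)^2*(q + 4)*(q + 2)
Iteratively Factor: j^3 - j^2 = (j - 1)*(j^2) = j*(j - 1)*(j)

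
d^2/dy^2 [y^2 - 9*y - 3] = 2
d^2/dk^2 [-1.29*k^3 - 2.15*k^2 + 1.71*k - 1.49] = -7.74*k - 4.3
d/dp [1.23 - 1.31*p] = -1.31000000000000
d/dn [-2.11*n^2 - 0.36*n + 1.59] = -4.22*n - 0.36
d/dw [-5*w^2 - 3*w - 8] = -10*w - 3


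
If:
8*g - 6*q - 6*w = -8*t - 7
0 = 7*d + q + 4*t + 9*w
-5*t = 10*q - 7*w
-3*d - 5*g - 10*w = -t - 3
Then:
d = 59/150 - 764*w/375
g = 31/150 - 1357*w/2625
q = 127*w/2625 + 59/150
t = 3421*w/2625 - 59/75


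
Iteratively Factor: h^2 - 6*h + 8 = (h - 4)*(h - 2)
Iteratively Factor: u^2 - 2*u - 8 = (u - 4)*(u + 2)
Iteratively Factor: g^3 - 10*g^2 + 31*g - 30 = (g - 5)*(g^2 - 5*g + 6) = (g - 5)*(g - 3)*(g - 2)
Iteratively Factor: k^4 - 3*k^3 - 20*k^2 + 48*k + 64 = (k - 4)*(k^3 + k^2 - 16*k - 16) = (k - 4)^2*(k^2 + 5*k + 4) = (k - 4)^2*(k + 1)*(k + 4)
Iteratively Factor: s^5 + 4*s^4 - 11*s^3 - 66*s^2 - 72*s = (s + 3)*(s^4 + s^3 - 14*s^2 - 24*s) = (s + 2)*(s + 3)*(s^3 - s^2 - 12*s) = (s + 2)*(s + 3)^2*(s^2 - 4*s) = (s - 4)*(s + 2)*(s + 3)^2*(s)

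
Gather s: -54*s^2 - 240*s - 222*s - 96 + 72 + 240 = -54*s^2 - 462*s + 216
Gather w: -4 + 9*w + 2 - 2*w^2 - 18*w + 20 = -2*w^2 - 9*w + 18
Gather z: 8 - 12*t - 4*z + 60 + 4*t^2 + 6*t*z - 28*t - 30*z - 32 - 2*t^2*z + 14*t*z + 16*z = 4*t^2 - 40*t + z*(-2*t^2 + 20*t - 18) + 36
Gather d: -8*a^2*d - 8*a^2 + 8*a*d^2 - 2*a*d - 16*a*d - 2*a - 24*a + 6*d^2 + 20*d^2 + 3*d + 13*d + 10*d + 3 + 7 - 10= -8*a^2 - 26*a + d^2*(8*a + 26) + d*(-8*a^2 - 18*a + 26)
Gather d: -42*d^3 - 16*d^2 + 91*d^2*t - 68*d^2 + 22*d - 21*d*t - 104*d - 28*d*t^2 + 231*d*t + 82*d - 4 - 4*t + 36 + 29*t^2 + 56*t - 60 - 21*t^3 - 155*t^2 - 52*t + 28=-42*d^3 + d^2*(91*t - 84) + d*(-28*t^2 + 210*t) - 21*t^3 - 126*t^2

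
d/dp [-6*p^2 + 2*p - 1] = 2 - 12*p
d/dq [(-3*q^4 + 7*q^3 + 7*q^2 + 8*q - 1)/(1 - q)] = (9*q^4 - 26*q^3 + 14*q^2 + 14*q + 7)/(q^2 - 2*q + 1)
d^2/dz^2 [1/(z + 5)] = 2/(z + 5)^3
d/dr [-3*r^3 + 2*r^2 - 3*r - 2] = -9*r^2 + 4*r - 3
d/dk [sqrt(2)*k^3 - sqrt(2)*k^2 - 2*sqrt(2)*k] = sqrt(2)*(3*k^2 - 2*k - 2)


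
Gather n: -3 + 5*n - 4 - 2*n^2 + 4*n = -2*n^2 + 9*n - 7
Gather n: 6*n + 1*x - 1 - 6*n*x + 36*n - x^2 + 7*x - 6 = n*(42 - 6*x) - x^2 + 8*x - 7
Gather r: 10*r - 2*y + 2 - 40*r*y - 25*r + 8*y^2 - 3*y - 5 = r*(-40*y - 15) + 8*y^2 - 5*y - 3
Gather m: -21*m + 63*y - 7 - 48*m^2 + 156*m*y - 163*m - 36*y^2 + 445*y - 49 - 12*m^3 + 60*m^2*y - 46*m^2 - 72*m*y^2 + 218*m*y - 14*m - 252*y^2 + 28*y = -12*m^3 + m^2*(60*y - 94) + m*(-72*y^2 + 374*y - 198) - 288*y^2 + 536*y - 56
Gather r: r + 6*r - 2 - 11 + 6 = 7*r - 7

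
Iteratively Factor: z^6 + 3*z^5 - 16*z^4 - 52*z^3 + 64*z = (z - 4)*(z^5 + 7*z^4 + 12*z^3 - 4*z^2 - 16*z) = (z - 4)*(z - 1)*(z^4 + 8*z^3 + 20*z^2 + 16*z) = z*(z - 4)*(z - 1)*(z^3 + 8*z^2 + 20*z + 16) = z*(z - 4)*(z - 1)*(z + 2)*(z^2 + 6*z + 8) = z*(z - 4)*(z - 1)*(z + 2)*(z + 4)*(z + 2)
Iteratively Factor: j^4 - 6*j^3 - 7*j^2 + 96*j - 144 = (j + 4)*(j^3 - 10*j^2 + 33*j - 36) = (j - 3)*(j + 4)*(j^2 - 7*j + 12) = (j - 3)^2*(j + 4)*(j - 4)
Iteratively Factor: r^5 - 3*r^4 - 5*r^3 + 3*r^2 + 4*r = (r + 1)*(r^4 - 4*r^3 - r^2 + 4*r) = (r - 4)*(r + 1)*(r^3 - r) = (r - 4)*(r + 1)^2*(r^2 - r) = (r - 4)*(r - 1)*(r + 1)^2*(r)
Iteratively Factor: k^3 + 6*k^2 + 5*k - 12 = (k - 1)*(k^2 + 7*k + 12) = (k - 1)*(k + 4)*(k + 3)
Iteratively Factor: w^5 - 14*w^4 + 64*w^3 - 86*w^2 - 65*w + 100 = (w + 1)*(w^4 - 15*w^3 + 79*w^2 - 165*w + 100) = (w - 4)*(w + 1)*(w^3 - 11*w^2 + 35*w - 25) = (w - 5)*(w - 4)*(w + 1)*(w^2 - 6*w + 5) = (w - 5)*(w - 4)*(w - 1)*(w + 1)*(w - 5)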